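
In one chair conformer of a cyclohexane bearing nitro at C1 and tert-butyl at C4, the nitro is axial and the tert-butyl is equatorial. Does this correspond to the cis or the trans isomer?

C1 and C4 have opposite parity, so their axial bonds point in opposite directions.
With opposite-parity carbons, two substituents on the same face are one axial and one equatorial; opposite faces give both axial or both equatorial.
Here the groups are axial/equatorial → same face → cis.

cis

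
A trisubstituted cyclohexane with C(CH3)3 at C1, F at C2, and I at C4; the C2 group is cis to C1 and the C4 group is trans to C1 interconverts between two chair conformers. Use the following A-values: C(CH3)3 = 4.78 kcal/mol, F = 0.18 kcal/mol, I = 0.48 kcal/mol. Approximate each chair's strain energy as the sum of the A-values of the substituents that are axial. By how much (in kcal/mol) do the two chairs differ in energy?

5.08 kcal/mol

Chair I (tert-butyl axial, fluoro equatorial, iodo axial): E = 5.26 kcal/mol.
Chair II (tert-butyl equatorial, fluoro axial, iodo equatorial): E = 0.18 kcal/mol.
ΔE = 5.26 − 0.18 = 5.08 kcal/mol; chair II is more stable.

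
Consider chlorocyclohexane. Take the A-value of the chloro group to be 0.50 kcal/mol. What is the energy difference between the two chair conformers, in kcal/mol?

0.50 kcal/mol

A monosubstituted cyclohexane has one chair with the chloro group axial (E = A = 0.50 kcal/mol) and one with it equatorial (E = 0).
ΔE = 0.50 − 0 = 0.50 kcal/mol.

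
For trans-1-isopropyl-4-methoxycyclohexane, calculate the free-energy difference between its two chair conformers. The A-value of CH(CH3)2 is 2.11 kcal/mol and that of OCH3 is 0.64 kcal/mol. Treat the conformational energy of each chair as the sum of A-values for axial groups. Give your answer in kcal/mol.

C1 and C4 have opposite parity, so for the trans isomer the two substituents are e,e in one chair and a,a in the other.
Chair I (isopropyl axial, methoxy axial): E = 2.75 kcal/mol.
Chair II (isopropyl equatorial, methoxy equatorial): E = 0.00 kcal/mol.
ΔE = 2.75 − 0.00 = 2.75 kcal/mol; chair II is more stable.

2.75 kcal/mol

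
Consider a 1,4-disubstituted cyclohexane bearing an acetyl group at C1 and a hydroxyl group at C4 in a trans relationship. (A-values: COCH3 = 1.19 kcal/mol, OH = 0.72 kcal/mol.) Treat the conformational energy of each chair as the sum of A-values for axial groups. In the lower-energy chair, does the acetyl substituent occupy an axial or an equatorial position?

C1 and C4 have opposite parity, so for the trans isomer the two substituents are e,e in one chair and a,a in the other.
Chair I (acetyl axial, hydroxyl axial): E = 1.91 kcal/mol.
Chair II (acetyl equatorial, hydroxyl equatorial): E = 0.00 kcal/mol.
Chair II is the more stable (lower-energy) conformer, and in that chair the acetyl group is equatorial.

equatorial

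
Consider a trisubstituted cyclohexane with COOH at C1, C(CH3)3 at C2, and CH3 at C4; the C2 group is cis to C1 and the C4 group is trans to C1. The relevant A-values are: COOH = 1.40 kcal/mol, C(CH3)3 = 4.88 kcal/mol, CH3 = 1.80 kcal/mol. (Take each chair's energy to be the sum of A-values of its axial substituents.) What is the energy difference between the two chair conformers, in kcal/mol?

Chair I (carboxyl axial, tert-butyl equatorial, methyl axial): E = 3.20 kcal/mol.
Chair II (carboxyl equatorial, tert-butyl axial, methyl equatorial): E = 4.88 kcal/mol.
ΔE = 4.88 − 3.20 = 1.68 kcal/mol; chair I is more stable.

1.68 kcal/mol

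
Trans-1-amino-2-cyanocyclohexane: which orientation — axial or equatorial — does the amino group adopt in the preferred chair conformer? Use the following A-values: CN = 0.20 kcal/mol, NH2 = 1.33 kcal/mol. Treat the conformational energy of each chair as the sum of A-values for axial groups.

equatorial

C1 and C2 have opposite parity, so for the trans isomer the two substituents are e,e in one chair and a,a in the other.
Chair I (cyano axial, amino axial): E = 1.53 kcal/mol.
Chair II (cyano equatorial, amino equatorial): E = 0.00 kcal/mol.
Chair II is the more stable (lower-energy) conformer, and in that chair the amino group is equatorial.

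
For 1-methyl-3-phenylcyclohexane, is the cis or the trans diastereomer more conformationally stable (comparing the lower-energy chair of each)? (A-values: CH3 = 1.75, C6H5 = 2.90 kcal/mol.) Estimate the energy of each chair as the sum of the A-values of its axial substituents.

cis

At 1,3 positions (parity same): cis → (e,e or a,a); trans → (a,e or e,a).
Best chair for cis: E = 0.00 kcal/mol; best chair for trans: E = 1.75 kcal/mol.
The cis isomer is lower by 1.75 kcal/mol.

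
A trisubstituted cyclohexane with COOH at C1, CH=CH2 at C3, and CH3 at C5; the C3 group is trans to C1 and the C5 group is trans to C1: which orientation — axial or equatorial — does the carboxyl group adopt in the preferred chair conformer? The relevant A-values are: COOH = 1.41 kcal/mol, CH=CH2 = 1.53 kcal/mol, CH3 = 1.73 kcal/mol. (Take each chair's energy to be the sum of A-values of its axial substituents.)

Chair I (carboxyl axial, vinyl equatorial, methyl equatorial): E = 1.41 kcal/mol.
Chair II (carboxyl equatorial, vinyl axial, methyl axial): E = 3.26 kcal/mol.
Chair I is the more stable (lower-energy) conformer, and in that chair the carboxyl group is axial.

axial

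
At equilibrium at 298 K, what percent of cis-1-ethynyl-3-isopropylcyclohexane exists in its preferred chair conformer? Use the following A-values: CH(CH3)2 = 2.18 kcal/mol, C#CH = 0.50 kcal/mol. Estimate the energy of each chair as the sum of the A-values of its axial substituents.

C1 and C3 have the same parity, so for the cis isomer the two substituents are e,e in one chair and a,a in the other.
Chair I (isopropyl axial, ethynyl axial): E = 2.68 kcal/mol; chair II (isopropyl equatorial, ethynyl equatorial): E = 0.00 kcal/mol.
ΔG = 2.68 kcal/mol between the two chairs.
K = exp(ΔG/RT) with R = 1.987×10⁻³ kcal mol⁻¹ K⁻¹ and T = 298 K gives K ≈ 92.4.
Fraction in the lower-energy chair = K/(K+1) = 98.9%.

98.9%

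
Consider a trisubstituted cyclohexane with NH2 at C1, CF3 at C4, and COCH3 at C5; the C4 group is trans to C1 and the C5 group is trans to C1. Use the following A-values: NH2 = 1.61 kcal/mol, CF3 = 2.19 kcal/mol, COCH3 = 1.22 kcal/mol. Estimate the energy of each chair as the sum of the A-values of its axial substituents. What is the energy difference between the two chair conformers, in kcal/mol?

Chair I (amino axial, trifluoromethyl axial, acetyl equatorial): E = 3.80 kcal/mol.
Chair II (amino equatorial, trifluoromethyl equatorial, acetyl axial): E = 1.22 kcal/mol.
ΔE = 3.80 − 1.22 = 2.58 kcal/mol; chair II is more stable.

2.58 kcal/mol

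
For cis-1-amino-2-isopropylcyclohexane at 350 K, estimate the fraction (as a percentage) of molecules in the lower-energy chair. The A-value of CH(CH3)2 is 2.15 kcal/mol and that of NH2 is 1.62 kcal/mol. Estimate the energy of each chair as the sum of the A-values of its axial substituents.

68.2%

C1 and C2 have opposite parity, so for the cis isomer the two substituents are one axial and one equatorial in each chair.
Chair I (isopropyl axial, amino equatorial): E = 2.15 kcal/mol; chair II (isopropyl equatorial, amino axial): E = 1.62 kcal/mol.
ΔG = 0.53 kcal/mol between the two chairs.
K = exp(ΔG/RT) with R = 1.987×10⁻³ kcal mol⁻¹ K⁻¹ and T = 350 K gives K ≈ 2.14.
Fraction in the lower-energy chair = K/(K+1) = 68.2%.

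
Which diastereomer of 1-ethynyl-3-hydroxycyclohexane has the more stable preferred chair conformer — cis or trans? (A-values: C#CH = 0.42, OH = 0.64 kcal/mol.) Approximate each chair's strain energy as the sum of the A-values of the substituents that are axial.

cis

At 1,3 positions (parity same): cis → (e,e or a,a); trans → (a,e or e,a).
Best chair for cis: E = 0.00 kcal/mol; best chair for trans: E = 0.42 kcal/mol.
The cis isomer is lower by 0.42 kcal/mol.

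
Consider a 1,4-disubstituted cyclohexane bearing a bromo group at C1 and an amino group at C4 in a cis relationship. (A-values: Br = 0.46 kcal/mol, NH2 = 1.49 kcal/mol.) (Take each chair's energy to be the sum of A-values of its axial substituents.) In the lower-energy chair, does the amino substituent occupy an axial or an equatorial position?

equatorial

C1 and C4 have opposite parity, so for the cis isomer the two substituents are one axial and one equatorial in each chair.
Chair I (bromo axial, amino equatorial): E = 0.46 kcal/mol.
Chair II (bromo equatorial, amino axial): E = 1.49 kcal/mol.
Chair I is the more stable (lower-energy) conformer, and in that chair the amino group is equatorial.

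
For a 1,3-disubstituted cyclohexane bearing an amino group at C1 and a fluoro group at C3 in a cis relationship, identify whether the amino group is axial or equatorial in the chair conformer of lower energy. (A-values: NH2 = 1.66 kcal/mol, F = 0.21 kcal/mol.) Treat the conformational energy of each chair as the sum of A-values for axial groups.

C1 and C3 have the same parity, so for the cis isomer the two substituents are e,e in one chair and a,a in the other.
Chair I (amino axial, fluoro axial): E = 1.87 kcal/mol.
Chair II (amino equatorial, fluoro equatorial): E = 0.00 kcal/mol.
Chair II is the more stable (lower-energy) conformer, and in that chair the amino group is equatorial.

equatorial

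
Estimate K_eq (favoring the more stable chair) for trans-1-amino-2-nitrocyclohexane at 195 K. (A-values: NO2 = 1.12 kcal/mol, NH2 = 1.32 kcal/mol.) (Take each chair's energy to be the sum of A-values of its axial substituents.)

K ≈ 543

C1 and C2 have opposite parity, so for the trans isomer the two substituents are e,e in one chair and a,a in the other.
Chair I (nitro axial, amino axial): E = 2.44 kcal/mol; chair II (nitro equatorial, amino equatorial): E = 0.00 kcal/mol.
ΔG = 2.44 kcal/mol between the two chairs.
K = exp(ΔG/RT) with R = 1.987×10⁻³ kcal mol⁻¹ K⁻¹ and T = 195 K gives K ≈ 543.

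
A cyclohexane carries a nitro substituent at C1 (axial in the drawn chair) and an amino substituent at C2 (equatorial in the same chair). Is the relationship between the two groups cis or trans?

cis

C1 and C2 have opposite parity, so their axial bonds point in opposite directions.
With opposite-parity carbons, two substituents on the same face are one axial and one equatorial; opposite faces give both axial or both equatorial.
Here the groups are axial/equatorial → same face → cis.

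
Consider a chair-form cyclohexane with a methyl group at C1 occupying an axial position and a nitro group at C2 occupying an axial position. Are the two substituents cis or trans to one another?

C1 and C2 have opposite parity, so their axial bonds point in opposite directions.
With opposite-parity carbons, two substituents on the same face are one axial and one equatorial; opposite faces give both axial or both equatorial.
Here the groups are axial/axial → opposite face → trans.

trans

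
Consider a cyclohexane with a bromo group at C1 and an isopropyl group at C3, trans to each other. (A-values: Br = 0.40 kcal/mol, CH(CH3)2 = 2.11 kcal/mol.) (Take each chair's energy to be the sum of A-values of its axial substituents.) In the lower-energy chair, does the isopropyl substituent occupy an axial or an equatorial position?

C1 and C3 have the same parity, so for the trans isomer the two substituents are one axial and one equatorial in each chair.
Chair I (bromo axial, isopropyl equatorial): E = 0.40 kcal/mol.
Chair II (bromo equatorial, isopropyl axial): E = 2.11 kcal/mol.
Chair I is the more stable (lower-energy) conformer, and in that chair the isopropyl group is equatorial.

equatorial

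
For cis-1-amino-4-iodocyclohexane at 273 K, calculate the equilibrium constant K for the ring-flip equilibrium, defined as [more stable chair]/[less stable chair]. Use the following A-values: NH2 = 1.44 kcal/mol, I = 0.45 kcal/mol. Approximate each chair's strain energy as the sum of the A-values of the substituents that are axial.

C1 and C4 have opposite parity, so for the cis isomer the two substituents are one axial and one equatorial in each chair.
Chair I (amino axial, iodo equatorial): E = 1.44 kcal/mol; chair II (amino equatorial, iodo axial): E = 0.45 kcal/mol.
ΔG = 0.99 kcal/mol between the two chairs.
K = exp(ΔG/RT) with R = 1.987×10⁻³ kcal mol⁻¹ K⁻¹ and T = 273 K gives K ≈ 6.2.

K ≈ 6.20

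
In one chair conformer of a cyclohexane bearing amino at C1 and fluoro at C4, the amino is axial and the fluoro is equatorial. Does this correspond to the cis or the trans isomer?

cis

C1 and C4 have opposite parity, so their axial bonds point in opposite directions.
With opposite-parity carbons, two substituents on the same face are one axial and one equatorial; opposite faces give both axial or both equatorial.
Here the groups are axial/equatorial → same face → cis.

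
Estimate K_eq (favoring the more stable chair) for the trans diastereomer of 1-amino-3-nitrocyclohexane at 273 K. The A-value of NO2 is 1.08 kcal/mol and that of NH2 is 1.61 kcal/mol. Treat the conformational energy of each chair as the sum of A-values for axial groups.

K ≈ 2.66

C1 and C3 have the same parity, so for the trans isomer the two substituents are one axial and one equatorial in each chair.
Chair I (nitro axial, amino equatorial): E = 1.08 kcal/mol; chair II (nitro equatorial, amino axial): E = 1.61 kcal/mol.
ΔG = 0.53 kcal/mol between the two chairs.
K = exp(ΔG/RT) with R = 1.987×10⁻³ kcal mol⁻¹ K⁻¹ and T = 273 K gives K ≈ 2.66.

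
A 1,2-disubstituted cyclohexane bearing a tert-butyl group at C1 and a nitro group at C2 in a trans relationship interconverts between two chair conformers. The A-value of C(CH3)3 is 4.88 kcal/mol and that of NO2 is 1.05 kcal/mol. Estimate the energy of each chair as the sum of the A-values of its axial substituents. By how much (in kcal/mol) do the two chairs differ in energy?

C1 and C2 have opposite parity, so for the trans isomer the two substituents are e,e in one chair and a,a in the other.
Chair I (tert-butyl axial, nitro axial): E = 5.93 kcal/mol.
Chair II (tert-butyl equatorial, nitro equatorial): E = 0.00 kcal/mol.
ΔE = 5.93 − 0.00 = 5.93 kcal/mol; chair II is more stable.

5.93 kcal/mol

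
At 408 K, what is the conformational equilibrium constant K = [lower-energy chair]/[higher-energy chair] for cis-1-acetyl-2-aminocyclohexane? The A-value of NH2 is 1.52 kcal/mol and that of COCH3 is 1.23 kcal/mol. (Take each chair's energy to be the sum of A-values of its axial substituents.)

C1 and C2 have opposite parity, so for the cis isomer the two substituents are one axial and one equatorial in each chair.
Chair I (amino axial, acetyl equatorial): E = 1.52 kcal/mol; chair II (amino equatorial, acetyl axial): E = 1.23 kcal/mol.
ΔG = 0.29 kcal/mol between the two chairs.
K = exp(ΔG/RT) with R = 1.987×10⁻³ kcal mol⁻¹ K⁻¹ and T = 408 K gives K ≈ 1.43.

K ≈ 1.43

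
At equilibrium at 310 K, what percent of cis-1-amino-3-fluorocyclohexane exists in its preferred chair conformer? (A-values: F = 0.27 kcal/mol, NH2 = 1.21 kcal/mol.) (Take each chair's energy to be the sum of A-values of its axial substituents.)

C1 and C3 have the same parity, so for the cis isomer the two substituents are e,e in one chair and a,a in the other.
Chair I (fluoro axial, amino axial): E = 1.48 kcal/mol; chair II (fluoro equatorial, amino equatorial): E = 0.00 kcal/mol.
ΔG = 1.48 kcal/mol between the two chairs.
K = exp(ΔG/RT) with R = 1.987×10⁻³ kcal mol⁻¹ K⁻¹ and T = 310 K gives K ≈ 11.1.
Fraction in the lower-energy chair = K/(K+1) = 91.7%.

91.7%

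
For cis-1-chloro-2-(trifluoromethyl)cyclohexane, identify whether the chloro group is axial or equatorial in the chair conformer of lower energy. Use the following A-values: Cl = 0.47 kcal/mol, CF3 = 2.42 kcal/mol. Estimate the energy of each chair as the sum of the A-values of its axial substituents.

C1 and C2 have opposite parity, so for the cis isomer the two substituents are one axial and one equatorial in each chair.
Chair I (chloro axial, trifluoromethyl equatorial): E = 0.47 kcal/mol.
Chair II (chloro equatorial, trifluoromethyl axial): E = 2.42 kcal/mol.
Chair I is the more stable (lower-energy) conformer, and in that chair the chloro group is axial.

axial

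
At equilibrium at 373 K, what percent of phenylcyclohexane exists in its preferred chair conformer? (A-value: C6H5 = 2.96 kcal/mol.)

One chair has the phenyl group axial (E = 2.96 kcal/mol) and the other has it equatorial (E = 0).
ΔG = 2.96 kcal/mol between the two chairs.
K = exp(ΔG/RT) with R = 1.987×10⁻³ kcal mol⁻¹ K⁻¹ and T = 373 K gives K ≈ 54.3.
Fraction in the lower-energy chair = K/(K+1) = 98.2%.

98.2%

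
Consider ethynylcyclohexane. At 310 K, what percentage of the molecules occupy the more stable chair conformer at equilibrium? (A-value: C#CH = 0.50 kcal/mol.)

One chair has the ethynyl group axial (E = 0.50 kcal/mol) and the other has it equatorial (E = 0).
ΔG = 0.50 kcal/mol between the two chairs.
K = exp(ΔG/RT) with R = 1.987×10⁻³ kcal mol⁻¹ K⁻¹ and T = 310 K gives K ≈ 2.25.
Fraction in the lower-energy chair = K/(K+1) = 69.2%.

69.2%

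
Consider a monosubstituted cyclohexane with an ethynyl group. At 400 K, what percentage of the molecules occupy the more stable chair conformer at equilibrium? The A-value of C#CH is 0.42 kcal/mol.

One chair has the ethynyl group axial (E = 0.42 kcal/mol) and the other has it equatorial (E = 0).
ΔG = 0.42 kcal/mol between the two chairs.
K = exp(ΔG/RT) with R = 1.987×10⁻³ kcal mol⁻¹ K⁻¹ and T = 400 K gives K ≈ 1.7.
Fraction in the lower-energy chair = K/(K+1) = 62.9%.

62.9%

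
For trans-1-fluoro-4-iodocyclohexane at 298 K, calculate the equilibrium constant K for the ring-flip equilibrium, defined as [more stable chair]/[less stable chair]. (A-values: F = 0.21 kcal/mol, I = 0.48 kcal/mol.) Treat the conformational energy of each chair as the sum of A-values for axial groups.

K ≈ 3.21

C1 and C4 have opposite parity, so for the trans isomer the two substituents are e,e in one chair and a,a in the other.
Chair I (fluoro axial, iodo axial): E = 0.69 kcal/mol; chair II (fluoro equatorial, iodo equatorial): E = 0.00 kcal/mol.
ΔG = 0.69 kcal/mol between the two chairs.
K = exp(ΔG/RT) with R = 1.987×10⁻³ kcal mol⁻¹ K⁻¹ and T = 298 K gives K ≈ 3.21.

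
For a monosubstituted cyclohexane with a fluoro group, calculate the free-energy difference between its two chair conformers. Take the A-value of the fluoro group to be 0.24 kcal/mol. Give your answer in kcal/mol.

A monosubstituted cyclohexane has one chair with the fluoro group axial (E = A = 0.24 kcal/mol) and one with it equatorial (E = 0).
ΔE = 0.24 − 0 = 0.24 kcal/mol.

0.24 kcal/mol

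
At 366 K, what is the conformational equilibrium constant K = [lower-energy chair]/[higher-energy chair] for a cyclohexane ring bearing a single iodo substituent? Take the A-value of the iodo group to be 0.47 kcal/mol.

One chair has the iodo group axial (E = 0.47 kcal/mol) and the other has it equatorial (E = 0).
ΔG = 0.47 kcal/mol between the two chairs.
K = exp(ΔG/RT) with R = 1.987×10⁻³ kcal mol⁻¹ K⁻¹ and T = 366 K gives K ≈ 1.91.

K ≈ 1.91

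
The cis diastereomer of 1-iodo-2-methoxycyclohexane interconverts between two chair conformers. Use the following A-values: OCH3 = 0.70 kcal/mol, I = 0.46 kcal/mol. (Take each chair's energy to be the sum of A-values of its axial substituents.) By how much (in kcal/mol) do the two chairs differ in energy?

0.24 kcal/mol

C1 and C2 have opposite parity, so for the cis isomer the two substituents are one axial and one equatorial in each chair.
Chair I (methoxy axial, iodo equatorial): E = 0.70 kcal/mol.
Chair II (methoxy equatorial, iodo axial): E = 0.46 kcal/mol.
ΔE = 0.70 − 0.46 = 0.24 kcal/mol; chair II is more stable.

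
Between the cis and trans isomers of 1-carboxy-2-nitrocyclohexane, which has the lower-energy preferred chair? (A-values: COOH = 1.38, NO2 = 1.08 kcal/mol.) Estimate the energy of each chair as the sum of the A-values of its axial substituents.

At 1,2 positions (parity opposite): cis → (a,e or e,a); trans → (e,e or a,a).
Best chair for cis: E = 1.08 kcal/mol; best chair for trans: E = 0.00 kcal/mol.
The trans isomer is lower by 1.08 kcal/mol.

trans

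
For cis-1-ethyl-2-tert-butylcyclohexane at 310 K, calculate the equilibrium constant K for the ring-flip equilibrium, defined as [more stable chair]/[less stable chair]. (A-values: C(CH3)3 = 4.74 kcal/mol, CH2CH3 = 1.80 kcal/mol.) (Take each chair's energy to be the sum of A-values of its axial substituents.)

C1 and C2 have opposite parity, so for the cis isomer the two substituents are one axial and one equatorial in each chair.
Chair I (tert-butyl axial, ethyl equatorial): E = 4.74 kcal/mol; chair II (tert-butyl equatorial, ethyl axial): E = 1.80 kcal/mol.
ΔG = 2.94 kcal/mol between the two chairs.
K = exp(ΔG/RT) with R = 1.987×10⁻³ kcal mol⁻¹ K⁻¹ and T = 310 K gives K ≈ 118.

K ≈ 118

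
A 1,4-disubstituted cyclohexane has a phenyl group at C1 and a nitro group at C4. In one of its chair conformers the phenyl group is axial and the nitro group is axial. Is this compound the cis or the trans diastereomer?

trans

C1 and C4 have opposite parity, so their axial bonds point in opposite directions.
With opposite-parity carbons, two substituents on the same face are one axial and one equatorial; opposite faces give both axial or both equatorial.
Here the groups are axial/axial → opposite face → trans.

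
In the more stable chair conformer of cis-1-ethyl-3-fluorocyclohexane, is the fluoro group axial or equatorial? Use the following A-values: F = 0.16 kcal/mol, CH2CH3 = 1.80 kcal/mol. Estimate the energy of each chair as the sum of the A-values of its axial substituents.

equatorial

C1 and C3 have the same parity, so for the cis isomer the two substituents are e,e in one chair and a,a in the other.
Chair I (fluoro axial, ethyl axial): E = 1.96 kcal/mol.
Chair II (fluoro equatorial, ethyl equatorial): E = 0.00 kcal/mol.
Chair II is the more stable (lower-energy) conformer, and in that chair the fluoro group is equatorial.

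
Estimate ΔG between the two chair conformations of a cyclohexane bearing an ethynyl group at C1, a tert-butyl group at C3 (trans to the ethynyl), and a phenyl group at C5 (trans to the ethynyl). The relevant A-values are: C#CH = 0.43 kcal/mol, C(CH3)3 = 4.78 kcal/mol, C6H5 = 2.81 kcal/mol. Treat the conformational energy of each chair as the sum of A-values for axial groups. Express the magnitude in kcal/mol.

Chair I (ethynyl axial, tert-butyl equatorial, phenyl equatorial): E = 0.43 kcal/mol.
Chair II (ethynyl equatorial, tert-butyl axial, phenyl axial): E = 7.59 kcal/mol.
ΔE = 7.59 − 0.43 = 7.16 kcal/mol; chair I is more stable.

7.16 kcal/mol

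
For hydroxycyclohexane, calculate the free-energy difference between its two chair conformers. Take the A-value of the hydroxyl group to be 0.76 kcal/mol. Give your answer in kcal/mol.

A monosubstituted cyclohexane has one chair with the hydroxyl group axial (E = A = 0.76 kcal/mol) and one with it equatorial (E = 0).
ΔE = 0.76 − 0 = 0.76 kcal/mol.

0.76 kcal/mol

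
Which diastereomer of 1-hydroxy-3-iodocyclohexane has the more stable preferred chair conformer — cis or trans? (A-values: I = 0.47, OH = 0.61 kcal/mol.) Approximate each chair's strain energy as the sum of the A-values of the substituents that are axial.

cis

At 1,3 positions (parity same): cis → (e,e or a,a); trans → (a,e or e,a).
Best chair for cis: E = 0.00 kcal/mol; best chair for trans: E = 0.47 kcal/mol.
The cis isomer is lower by 0.47 kcal/mol.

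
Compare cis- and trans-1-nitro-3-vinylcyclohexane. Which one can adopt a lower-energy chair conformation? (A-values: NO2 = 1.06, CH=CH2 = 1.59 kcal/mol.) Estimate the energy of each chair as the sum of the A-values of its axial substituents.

At 1,3 positions (parity same): cis → (e,e or a,a); trans → (a,e or e,a).
Best chair for cis: E = 0.00 kcal/mol; best chair for trans: E = 1.06 kcal/mol.
The cis isomer is lower by 1.06 kcal/mol.

cis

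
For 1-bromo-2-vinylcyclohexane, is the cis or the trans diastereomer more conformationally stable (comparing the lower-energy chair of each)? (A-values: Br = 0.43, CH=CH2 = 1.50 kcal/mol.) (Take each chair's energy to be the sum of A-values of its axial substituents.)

At 1,2 positions (parity opposite): cis → (a,e or e,a); trans → (e,e or a,a).
Best chair for cis: E = 0.43 kcal/mol; best chair for trans: E = 0.00 kcal/mol.
The trans isomer is lower by 0.43 kcal/mol.

trans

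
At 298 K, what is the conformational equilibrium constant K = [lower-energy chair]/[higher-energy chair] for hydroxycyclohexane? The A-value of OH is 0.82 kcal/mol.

One chair has the hydroxyl group axial (E = 0.82 kcal/mol) and the other has it equatorial (E = 0).
ΔG = 0.82 kcal/mol between the two chairs.
K = exp(ΔG/RT) with R = 1.987×10⁻³ kcal mol⁻¹ K⁻¹ and T = 298 K gives K ≈ 3.99.

K ≈ 3.99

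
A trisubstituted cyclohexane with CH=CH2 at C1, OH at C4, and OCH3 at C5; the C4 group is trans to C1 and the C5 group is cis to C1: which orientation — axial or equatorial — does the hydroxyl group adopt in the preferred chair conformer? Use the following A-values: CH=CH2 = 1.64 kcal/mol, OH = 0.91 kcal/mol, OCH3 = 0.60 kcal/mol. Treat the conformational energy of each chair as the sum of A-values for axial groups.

Chair I (vinyl axial, hydroxyl axial, methoxy axial): E = 3.15 kcal/mol.
Chair II (vinyl equatorial, hydroxyl equatorial, methoxy equatorial): E = 0.00 kcal/mol.
Chair II is the more stable (lower-energy) conformer, and in that chair the hydroxyl group is equatorial.

equatorial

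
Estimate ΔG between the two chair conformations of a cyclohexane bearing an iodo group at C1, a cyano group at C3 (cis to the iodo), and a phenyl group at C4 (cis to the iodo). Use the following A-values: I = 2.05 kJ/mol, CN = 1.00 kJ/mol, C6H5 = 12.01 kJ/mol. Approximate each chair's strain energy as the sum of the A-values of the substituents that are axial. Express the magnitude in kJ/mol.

8.96 kJ/mol

Chair I (iodo axial, cyano axial, phenyl equatorial): E = 3.05 kJ/mol.
Chair II (iodo equatorial, cyano equatorial, phenyl axial): E = 12.01 kJ/mol.
ΔE = 12.01 − 3.05 = 8.96 kJ/mol; chair I is more stable.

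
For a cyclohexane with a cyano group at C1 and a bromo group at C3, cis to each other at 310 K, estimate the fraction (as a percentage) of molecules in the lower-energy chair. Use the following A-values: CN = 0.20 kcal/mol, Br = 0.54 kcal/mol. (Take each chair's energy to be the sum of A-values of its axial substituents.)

76.9%

C1 and C3 have the same parity, so for the cis isomer the two substituents are e,e in one chair and a,a in the other.
Chair I (cyano axial, bromo axial): E = 0.74 kcal/mol; chair II (cyano equatorial, bromo equatorial): E = 0.00 kcal/mol.
ΔG = 0.74 kcal/mol between the two chairs.
K = exp(ΔG/RT) with R = 1.987×10⁻³ kcal mol⁻¹ K⁻¹ and T = 310 K gives K ≈ 3.32.
Fraction in the lower-energy chair = K/(K+1) = 76.9%.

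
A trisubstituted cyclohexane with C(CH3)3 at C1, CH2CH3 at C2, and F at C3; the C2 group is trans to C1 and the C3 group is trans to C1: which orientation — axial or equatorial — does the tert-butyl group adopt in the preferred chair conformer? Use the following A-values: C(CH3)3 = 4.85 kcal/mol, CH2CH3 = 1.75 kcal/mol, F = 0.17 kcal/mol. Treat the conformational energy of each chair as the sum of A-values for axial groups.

equatorial

Chair I (tert-butyl axial, ethyl axial, fluoro equatorial): E = 6.60 kcal/mol.
Chair II (tert-butyl equatorial, ethyl equatorial, fluoro axial): E = 0.17 kcal/mol.
Chair II is the more stable (lower-energy) conformer, and in that chair the tert-butyl group is equatorial.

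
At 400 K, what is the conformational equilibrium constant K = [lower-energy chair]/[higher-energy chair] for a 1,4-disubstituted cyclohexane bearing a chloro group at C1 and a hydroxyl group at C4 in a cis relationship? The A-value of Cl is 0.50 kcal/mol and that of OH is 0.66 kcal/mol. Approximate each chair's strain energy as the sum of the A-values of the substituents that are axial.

K ≈ 1.22

C1 and C4 have opposite parity, so for the cis isomer the two substituents are one axial and one equatorial in each chair.
Chair I (chloro axial, hydroxyl equatorial): E = 0.50 kcal/mol; chair II (chloro equatorial, hydroxyl axial): E = 0.66 kcal/mol.
ΔG = 0.16 kcal/mol between the two chairs.
K = exp(ΔG/RT) with R = 1.987×10⁻³ kcal mol⁻¹ K⁻¹ and T = 400 K gives K ≈ 1.22.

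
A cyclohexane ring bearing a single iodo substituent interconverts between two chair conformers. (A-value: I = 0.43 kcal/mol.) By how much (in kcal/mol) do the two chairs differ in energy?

A monosubstituted cyclohexane has one chair with the iodo group axial (E = A = 0.43 kcal/mol) and one with it equatorial (E = 0).
ΔE = 0.43 − 0 = 0.43 kcal/mol.

0.43 kcal/mol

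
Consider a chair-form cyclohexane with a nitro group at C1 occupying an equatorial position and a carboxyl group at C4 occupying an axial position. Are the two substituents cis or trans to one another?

C1 and C4 have opposite parity, so their axial bonds point in opposite directions.
With opposite-parity carbons, two substituents on the same face are one axial and one equatorial; opposite faces give both axial or both equatorial.
Here the groups are equatorial/axial → same face → cis.

cis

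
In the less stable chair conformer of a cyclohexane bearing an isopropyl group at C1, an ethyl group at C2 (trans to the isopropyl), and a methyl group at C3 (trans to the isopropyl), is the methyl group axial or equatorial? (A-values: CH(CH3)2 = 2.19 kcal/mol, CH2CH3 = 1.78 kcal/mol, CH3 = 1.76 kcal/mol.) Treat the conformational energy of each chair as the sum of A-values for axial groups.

Chair I (isopropyl axial, ethyl axial, methyl equatorial): E = 3.97 kcal/mol.
Chair II (isopropyl equatorial, ethyl equatorial, methyl axial): E = 1.76 kcal/mol.
Chair I is the less stable (higher-energy) conformer, and in that chair the methyl group is equatorial.

equatorial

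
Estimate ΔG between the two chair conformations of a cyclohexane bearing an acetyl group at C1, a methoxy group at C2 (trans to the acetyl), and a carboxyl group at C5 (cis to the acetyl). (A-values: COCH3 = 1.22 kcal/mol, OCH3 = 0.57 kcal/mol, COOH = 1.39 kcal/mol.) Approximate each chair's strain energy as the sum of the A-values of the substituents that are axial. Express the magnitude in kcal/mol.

Chair I (acetyl axial, methoxy axial, carboxyl axial): E = 3.18 kcal/mol.
Chair II (acetyl equatorial, methoxy equatorial, carboxyl equatorial): E = 0.00 kcal/mol.
ΔE = 3.18 − 0.00 = 3.18 kcal/mol; chair II is more stable.

3.18 kcal/mol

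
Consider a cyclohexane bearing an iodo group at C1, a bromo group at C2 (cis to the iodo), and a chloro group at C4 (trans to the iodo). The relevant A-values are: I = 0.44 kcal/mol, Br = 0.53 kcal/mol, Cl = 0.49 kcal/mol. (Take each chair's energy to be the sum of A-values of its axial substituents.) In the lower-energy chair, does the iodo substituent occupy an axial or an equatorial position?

equatorial

Chair I (iodo axial, bromo equatorial, chloro axial): E = 0.93 kcal/mol.
Chair II (iodo equatorial, bromo axial, chloro equatorial): E = 0.53 kcal/mol.
Chair II is the more stable (lower-energy) conformer, and in that chair the iodo group is equatorial.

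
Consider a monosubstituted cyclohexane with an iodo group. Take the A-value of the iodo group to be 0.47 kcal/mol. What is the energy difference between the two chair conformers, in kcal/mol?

A monosubstituted cyclohexane has one chair with the iodo group axial (E = A = 0.47 kcal/mol) and one with it equatorial (E = 0).
ΔE = 0.47 − 0 = 0.47 kcal/mol.

0.47 kcal/mol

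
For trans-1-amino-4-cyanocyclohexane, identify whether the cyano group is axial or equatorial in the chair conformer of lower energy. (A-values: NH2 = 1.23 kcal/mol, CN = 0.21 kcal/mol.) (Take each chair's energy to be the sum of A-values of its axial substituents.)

equatorial

C1 and C4 have opposite parity, so for the trans isomer the two substituents are e,e in one chair and a,a in the other.
Chair I (amino axial, cyano axial): E = 1.44 kcal/mol.
Chair II (amino equatorial, cyano equatorial): E = 0.00 kcal/mol.
Chair II is the more stable (lower-energy) conformer, and in that chair the cyano group is equatorial.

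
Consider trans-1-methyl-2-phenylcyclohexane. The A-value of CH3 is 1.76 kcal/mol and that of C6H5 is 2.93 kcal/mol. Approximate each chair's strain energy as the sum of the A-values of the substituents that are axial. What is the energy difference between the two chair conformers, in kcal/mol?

C1 and C2 have opposite parity, so for the trans isomer the two substituents are e,e in one chair and a,a in the other.
Chair I (methyl axial, phenyl axial): E = 4.69 kcal/mol.
Chair II (methyl equatorial, phenyl equatorial): E = 0.00 kcal/mol.
ΔE = 4.69 − 0.00 = 4.69 kcal/mol; chair II is more stable.

4.69 kcal/mol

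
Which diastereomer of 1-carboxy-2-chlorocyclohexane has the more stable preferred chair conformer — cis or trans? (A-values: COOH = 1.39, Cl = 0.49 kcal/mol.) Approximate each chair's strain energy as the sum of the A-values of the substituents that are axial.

At 1,2 positions (parity opposite): cis → (a,e or e,a); trans → (e,e or a,a).
Best chair for cis: E = 0.49 kcal/mol; best chair for trans: E = 0.00 kcal/mol.
The trans isomer is lower by 0.49 kcal/mol.

trans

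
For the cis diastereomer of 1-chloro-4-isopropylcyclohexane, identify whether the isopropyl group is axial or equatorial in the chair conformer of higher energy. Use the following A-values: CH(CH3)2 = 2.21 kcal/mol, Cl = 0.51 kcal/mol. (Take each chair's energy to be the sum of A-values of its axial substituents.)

axial

C1 and C4 have opposite parity, so for the cis isomer the two substituents are one axial and one equatorial in each chair.
Chair I (isopropyl axial, chloro equatorial): E = 2.21 kcal/mol.
Chair II (isopropyl equatorial, chloro axial): E = 0.51 kcal/mol.
Chair I is the less stable (higher-energy) conformer, and in that chair the isopropyl group is axial.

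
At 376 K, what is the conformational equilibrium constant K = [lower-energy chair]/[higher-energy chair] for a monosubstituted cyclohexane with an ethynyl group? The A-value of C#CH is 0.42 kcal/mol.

K ≈ 1.75

One chair has the ethynyl group axial (E = 0.42 kcal/mol) and the other has it equatorial (E = 0).
ΔG = 0.42 kcal/mol between the two chairs.
K = exp(ΔG/RT) with R = 1.987×10⁻³ kcal mol⁻¹ K⁻¹ and T = 376 K gives K ≈ 1.75.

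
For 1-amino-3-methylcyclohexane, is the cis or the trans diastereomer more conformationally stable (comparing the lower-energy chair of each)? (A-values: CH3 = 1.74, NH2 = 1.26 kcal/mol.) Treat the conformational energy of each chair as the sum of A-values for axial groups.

At 1,3 positions (parity same): cis → (e,e or a,a); trans → (a,e or e,a).
Best chair for cis: E = 0.00 kcal/mol; best chair for trans: E = 1.26 kcal/mol.
The cis isomer is lower by 1.26 kcal/mol.

cis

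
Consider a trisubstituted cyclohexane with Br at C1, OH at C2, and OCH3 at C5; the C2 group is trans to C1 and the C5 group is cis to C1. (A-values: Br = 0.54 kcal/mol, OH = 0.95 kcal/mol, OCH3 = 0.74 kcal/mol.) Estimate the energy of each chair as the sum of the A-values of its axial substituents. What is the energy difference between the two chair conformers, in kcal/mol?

Chair I (bromo axial, hydroxyl axial, methoxy axial): E = 2.23 kcal/mol.
Chair II (bromo equatorial, hydroxyl equatorial, methoxy equatorial): E = 0.00 kcal/mol.
ΔE = 2.23 − 0.00 = 2.23 kcal/mol; chair II is more stable.

2.23 kcal/mol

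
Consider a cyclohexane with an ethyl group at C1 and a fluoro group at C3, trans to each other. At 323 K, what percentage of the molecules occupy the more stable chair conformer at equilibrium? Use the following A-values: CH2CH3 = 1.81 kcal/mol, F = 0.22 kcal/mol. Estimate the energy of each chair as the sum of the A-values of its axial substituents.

C1 and C3 have the same parity, so for the trans isomer the two substituents are one axial and one equatorial in each chair.
Chair I (ethyl axial, fluoro equatorial): E = 1.81 kcal/mol; chair II (ethyl equatorial, fluoro axial): E = 0.22 kcal/mol.
ΔG = 1.59 kcal/mol between the two chairs.
K = exp(ΔG/RT) with R = 1.987×10⁻³ kcal mol⁻¹ K⁻¹ and T = 323 K gives K ≈ 11.9.
Fraction in the lower-energy chair = K/(K+1) = 92.3%.

92.3%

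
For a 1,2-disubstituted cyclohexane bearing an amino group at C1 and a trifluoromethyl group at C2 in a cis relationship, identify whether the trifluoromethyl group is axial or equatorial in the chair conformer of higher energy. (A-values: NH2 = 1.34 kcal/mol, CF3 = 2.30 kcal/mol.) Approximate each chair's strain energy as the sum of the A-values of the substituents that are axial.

axial

C1 and C2 have opposite parity, so for the cis isomer the two substituents are one axial and one equatorial in each chair.
Chair I (amino axial, trifluoromethyl equatorial): E = 1.34 kcal/mol.
Chair II (amino equatorial, trifluoromethyl axial): E = 2.30 kcal/mol.
Chair II is the less stable (higher-energy) conformer, and in that chair the trifluoromethyl group is axial.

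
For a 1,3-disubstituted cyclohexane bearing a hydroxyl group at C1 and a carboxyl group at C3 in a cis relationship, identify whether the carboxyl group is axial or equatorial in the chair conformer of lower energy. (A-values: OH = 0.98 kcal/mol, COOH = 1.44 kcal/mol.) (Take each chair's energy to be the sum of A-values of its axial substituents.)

C1 and C3 have the same parity, so for the cis isomer the two substituents are e,e in one chair and a,a in the other.
Chair I (hydroxyl axial, carboxyl axial): E = 2.42 kcal/mol.
Chair II (hydroxyl equatorial, carboxyl equatorial): E = 0.00 kcal/mol.
Chair II is the more stable (lower-energy) conformer, and in that chair the carboxyl group is equatorial.

equatorial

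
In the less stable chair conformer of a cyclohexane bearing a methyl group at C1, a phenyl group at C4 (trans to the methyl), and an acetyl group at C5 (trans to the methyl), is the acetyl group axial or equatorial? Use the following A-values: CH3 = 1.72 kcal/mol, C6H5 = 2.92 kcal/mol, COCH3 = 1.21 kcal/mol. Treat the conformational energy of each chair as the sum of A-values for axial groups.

Chair I (methyl axial, phenyl axial, acetyl equatorial): E = 4.64 kcal/mol.
Chair II (methyl equatorial, phenyl equatorial, acetyl axial): E = 1.21 kcal/mol.
Chair I is the less stable (higher-energy) conformer, and in that chair the acetyl group is equatorial.

equatorial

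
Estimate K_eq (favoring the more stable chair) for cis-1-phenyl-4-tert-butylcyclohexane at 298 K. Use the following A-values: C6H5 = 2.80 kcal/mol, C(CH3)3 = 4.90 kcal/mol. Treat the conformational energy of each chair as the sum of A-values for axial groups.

C1 and C4 have opposite parity, so for the cis isomer the two substituents are one axial and one equatorial in each chair.
Chair I (phenyl axial, tert-butyl equatorial): E = 2.80 kcal/mol; chair II (phenyl equatorial, tert-butyl axial): E = 4.90 kcal/mol.
ΔG = 2.10 kcal/mol between the two chairs.
K = exp(ΔG/RT) with R = 1.987×10⁻³ kcal mol⁻¹ K⁻¹ and T = 298 K gives K ≈ 34.7.

K ≈ 34.7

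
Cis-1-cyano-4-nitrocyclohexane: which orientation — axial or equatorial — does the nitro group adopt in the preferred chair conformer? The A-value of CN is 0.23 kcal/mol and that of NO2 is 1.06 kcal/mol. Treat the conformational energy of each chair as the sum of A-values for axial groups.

equatorial

C1 and C4 have opposite parity, so for the cis isomer the two substituents are one axial and one equatorial in each chair.
Chair I (cyano axial, nitro equatorial): E = 0.23 kcal/mol.
Chair II (cyano equatorial, nitro axial): E = 1.06 kcal/mol.
Chair I is the more stable (lower-energy) conformer, and in that chair the nitro group is equatorial.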